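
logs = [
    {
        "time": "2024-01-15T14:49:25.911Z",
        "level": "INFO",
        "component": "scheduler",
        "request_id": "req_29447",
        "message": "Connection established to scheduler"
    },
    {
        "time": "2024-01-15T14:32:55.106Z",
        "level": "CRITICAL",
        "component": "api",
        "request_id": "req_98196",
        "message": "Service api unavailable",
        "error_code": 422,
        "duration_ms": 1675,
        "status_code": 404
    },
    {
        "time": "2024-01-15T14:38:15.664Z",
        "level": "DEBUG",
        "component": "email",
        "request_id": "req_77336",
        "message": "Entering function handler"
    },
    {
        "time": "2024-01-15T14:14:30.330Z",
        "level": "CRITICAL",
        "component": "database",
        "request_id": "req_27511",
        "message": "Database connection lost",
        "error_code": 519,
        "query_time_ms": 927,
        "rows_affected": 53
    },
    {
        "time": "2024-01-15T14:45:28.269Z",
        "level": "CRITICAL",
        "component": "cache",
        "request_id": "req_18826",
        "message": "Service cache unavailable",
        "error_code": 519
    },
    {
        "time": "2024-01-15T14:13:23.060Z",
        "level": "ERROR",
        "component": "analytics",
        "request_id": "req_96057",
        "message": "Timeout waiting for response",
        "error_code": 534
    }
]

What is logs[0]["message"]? "Connection established to scheduler"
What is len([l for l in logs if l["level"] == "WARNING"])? 0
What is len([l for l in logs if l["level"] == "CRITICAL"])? 3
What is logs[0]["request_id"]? "req_29447"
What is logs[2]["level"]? "DEBUG"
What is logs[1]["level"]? "CRITICAL"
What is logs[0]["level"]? "INFO"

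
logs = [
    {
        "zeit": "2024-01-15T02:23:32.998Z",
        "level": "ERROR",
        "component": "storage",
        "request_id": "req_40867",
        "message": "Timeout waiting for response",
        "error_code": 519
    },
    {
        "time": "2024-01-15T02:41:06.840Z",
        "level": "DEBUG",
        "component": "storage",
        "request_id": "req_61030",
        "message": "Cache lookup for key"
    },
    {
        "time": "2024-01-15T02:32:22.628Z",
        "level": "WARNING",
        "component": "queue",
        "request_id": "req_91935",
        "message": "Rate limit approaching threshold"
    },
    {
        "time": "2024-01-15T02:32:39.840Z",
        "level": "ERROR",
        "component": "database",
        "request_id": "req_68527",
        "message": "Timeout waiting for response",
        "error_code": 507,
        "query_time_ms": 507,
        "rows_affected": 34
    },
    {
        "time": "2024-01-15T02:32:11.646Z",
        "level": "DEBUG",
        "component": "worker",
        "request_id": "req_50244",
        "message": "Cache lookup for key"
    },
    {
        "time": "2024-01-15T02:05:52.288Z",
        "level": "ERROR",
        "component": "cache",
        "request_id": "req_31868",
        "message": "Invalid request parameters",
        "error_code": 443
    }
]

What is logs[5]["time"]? "2024-01-15T02:05:52.288Z"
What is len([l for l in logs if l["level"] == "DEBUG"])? 2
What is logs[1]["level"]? "DEBUG"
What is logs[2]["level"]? "WARNING"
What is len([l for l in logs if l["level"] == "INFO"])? 0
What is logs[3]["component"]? "database"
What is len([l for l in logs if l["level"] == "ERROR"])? 3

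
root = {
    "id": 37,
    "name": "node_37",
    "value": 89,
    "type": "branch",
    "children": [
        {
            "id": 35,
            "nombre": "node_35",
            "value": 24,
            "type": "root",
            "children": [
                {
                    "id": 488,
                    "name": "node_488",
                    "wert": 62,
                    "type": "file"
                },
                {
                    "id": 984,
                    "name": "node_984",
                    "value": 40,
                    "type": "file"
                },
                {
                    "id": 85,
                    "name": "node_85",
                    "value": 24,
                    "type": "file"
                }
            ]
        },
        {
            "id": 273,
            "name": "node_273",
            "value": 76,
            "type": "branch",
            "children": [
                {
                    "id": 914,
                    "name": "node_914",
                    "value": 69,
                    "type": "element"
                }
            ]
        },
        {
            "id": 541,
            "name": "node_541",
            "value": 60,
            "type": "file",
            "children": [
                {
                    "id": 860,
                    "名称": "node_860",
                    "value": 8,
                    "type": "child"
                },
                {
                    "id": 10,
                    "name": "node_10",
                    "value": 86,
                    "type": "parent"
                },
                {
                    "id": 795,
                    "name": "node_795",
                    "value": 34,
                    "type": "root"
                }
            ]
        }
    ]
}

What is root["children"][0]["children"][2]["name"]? "node_85"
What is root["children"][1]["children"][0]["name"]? "node_914"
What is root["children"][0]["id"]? 35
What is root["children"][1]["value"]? 76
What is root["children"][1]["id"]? 273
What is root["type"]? "branch"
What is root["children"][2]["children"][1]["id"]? 10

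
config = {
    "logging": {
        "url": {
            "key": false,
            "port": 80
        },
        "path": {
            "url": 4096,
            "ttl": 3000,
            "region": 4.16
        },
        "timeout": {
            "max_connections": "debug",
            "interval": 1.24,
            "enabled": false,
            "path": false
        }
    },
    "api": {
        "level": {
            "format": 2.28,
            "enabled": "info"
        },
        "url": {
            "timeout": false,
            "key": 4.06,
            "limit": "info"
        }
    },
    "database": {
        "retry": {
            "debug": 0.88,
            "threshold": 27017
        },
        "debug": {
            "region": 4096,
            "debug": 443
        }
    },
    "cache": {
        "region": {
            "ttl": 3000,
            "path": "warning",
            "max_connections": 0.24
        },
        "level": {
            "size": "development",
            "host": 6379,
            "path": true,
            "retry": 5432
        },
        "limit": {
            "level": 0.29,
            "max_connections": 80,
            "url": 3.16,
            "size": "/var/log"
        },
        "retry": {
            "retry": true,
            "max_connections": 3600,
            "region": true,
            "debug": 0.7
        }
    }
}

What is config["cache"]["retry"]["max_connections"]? 3600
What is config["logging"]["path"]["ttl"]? 3000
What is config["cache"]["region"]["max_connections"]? 0.24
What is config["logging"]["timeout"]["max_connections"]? "debug"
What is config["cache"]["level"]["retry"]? 5432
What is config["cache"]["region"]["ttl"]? 3000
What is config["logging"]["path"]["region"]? 4.16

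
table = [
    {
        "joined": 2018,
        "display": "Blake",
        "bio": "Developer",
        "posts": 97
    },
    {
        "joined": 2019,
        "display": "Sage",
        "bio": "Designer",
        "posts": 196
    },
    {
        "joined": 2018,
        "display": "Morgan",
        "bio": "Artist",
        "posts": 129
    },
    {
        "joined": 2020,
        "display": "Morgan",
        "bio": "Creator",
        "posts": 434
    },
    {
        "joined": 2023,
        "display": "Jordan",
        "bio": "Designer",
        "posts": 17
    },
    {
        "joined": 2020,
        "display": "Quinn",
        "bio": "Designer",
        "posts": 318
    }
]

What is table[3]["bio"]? "Creator"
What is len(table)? 6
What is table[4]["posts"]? 17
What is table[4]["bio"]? "Designer"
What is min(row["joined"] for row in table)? 2018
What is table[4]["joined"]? 2023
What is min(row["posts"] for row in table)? 17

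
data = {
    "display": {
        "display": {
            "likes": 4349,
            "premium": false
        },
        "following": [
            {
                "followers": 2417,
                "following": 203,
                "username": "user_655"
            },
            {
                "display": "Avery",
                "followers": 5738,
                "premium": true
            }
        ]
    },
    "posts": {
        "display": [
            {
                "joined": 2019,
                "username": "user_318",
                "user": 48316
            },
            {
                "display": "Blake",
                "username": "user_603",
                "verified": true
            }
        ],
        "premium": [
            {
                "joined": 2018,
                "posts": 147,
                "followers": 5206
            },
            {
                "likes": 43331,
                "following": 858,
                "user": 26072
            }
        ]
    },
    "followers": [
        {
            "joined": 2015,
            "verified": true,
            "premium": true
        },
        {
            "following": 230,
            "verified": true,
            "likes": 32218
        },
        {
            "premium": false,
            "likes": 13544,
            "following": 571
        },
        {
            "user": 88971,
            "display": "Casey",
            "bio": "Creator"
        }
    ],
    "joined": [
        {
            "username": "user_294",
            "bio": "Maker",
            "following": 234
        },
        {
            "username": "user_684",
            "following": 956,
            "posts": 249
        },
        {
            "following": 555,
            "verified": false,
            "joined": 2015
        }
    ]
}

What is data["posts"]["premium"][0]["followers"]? 5206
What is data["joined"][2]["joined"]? 2015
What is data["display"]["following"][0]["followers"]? 2417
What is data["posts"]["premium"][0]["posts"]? 147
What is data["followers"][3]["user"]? 88971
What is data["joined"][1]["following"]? 956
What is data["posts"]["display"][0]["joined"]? 2019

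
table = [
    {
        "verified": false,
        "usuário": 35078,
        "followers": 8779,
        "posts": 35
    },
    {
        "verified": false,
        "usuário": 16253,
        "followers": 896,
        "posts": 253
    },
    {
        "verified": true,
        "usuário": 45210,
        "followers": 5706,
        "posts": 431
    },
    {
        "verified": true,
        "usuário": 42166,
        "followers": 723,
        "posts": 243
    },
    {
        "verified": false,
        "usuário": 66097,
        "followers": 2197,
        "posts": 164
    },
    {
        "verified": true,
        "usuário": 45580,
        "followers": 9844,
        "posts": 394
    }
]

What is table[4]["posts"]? 164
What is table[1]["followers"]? 896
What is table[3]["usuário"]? 42166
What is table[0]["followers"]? 8779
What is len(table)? 6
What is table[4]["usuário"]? 66097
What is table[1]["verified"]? False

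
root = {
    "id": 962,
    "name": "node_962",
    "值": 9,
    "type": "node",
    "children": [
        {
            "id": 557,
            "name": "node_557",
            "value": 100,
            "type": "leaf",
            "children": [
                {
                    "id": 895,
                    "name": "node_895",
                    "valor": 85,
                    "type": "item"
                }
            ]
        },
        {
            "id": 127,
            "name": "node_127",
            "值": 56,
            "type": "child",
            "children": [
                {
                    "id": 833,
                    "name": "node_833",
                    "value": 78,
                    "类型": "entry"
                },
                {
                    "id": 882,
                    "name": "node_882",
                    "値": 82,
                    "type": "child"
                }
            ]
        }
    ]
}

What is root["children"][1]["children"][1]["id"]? 882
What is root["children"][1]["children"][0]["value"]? 78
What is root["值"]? 9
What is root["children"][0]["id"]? 557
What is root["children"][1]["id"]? 127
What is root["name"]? "node_962"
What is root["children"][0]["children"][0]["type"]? "item"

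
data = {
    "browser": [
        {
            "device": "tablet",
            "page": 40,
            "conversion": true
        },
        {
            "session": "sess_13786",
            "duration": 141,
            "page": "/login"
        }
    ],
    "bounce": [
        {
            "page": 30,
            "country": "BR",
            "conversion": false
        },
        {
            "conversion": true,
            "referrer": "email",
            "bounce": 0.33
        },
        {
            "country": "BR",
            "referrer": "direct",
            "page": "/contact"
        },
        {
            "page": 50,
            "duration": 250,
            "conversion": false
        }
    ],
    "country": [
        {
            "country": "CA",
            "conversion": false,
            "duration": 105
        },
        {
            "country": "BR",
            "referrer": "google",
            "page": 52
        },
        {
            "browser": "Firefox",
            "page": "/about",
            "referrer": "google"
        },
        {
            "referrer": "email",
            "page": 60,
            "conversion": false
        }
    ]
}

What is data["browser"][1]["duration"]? 141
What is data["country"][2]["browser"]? "Firefox"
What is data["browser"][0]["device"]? "tablet"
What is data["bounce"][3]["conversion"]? False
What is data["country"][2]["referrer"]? "google"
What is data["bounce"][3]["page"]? 50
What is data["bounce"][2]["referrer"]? "direct"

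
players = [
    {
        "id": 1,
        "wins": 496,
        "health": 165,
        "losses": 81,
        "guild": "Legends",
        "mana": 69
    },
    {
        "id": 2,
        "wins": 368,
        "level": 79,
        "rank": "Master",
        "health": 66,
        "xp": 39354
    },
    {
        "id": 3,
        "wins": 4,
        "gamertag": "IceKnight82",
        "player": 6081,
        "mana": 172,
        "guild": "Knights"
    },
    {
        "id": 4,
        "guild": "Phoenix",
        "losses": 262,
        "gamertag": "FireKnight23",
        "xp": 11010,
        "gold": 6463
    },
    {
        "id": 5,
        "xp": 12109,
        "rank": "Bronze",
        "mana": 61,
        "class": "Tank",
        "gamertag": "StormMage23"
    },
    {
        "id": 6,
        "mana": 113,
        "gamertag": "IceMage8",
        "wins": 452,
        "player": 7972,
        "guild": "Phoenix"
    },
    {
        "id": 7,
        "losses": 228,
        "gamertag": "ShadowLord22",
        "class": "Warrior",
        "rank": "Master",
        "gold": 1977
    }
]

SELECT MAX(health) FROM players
165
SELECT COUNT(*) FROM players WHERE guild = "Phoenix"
2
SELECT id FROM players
[1, 2, 3, 4, 5, 6, 7]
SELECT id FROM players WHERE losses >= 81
[1, 4, 7]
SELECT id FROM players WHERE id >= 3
[3, 4, 5, 6, 7]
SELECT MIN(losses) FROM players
81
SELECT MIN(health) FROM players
66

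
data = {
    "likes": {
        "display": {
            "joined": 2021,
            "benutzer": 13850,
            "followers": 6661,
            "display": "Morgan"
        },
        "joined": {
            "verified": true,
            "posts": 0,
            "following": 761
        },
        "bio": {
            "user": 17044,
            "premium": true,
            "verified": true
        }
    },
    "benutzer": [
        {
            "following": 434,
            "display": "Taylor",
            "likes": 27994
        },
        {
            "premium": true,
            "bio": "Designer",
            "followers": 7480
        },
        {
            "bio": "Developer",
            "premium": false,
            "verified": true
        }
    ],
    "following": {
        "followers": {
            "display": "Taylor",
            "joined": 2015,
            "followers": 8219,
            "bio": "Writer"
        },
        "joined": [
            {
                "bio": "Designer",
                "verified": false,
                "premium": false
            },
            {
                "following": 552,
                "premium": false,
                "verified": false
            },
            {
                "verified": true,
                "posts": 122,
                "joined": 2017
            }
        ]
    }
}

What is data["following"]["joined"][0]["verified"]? False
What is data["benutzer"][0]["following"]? 434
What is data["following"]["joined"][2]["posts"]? 122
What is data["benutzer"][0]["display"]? "Taylor"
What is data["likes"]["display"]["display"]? "Morgan"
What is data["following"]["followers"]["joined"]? 2015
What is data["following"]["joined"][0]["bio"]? "Designer"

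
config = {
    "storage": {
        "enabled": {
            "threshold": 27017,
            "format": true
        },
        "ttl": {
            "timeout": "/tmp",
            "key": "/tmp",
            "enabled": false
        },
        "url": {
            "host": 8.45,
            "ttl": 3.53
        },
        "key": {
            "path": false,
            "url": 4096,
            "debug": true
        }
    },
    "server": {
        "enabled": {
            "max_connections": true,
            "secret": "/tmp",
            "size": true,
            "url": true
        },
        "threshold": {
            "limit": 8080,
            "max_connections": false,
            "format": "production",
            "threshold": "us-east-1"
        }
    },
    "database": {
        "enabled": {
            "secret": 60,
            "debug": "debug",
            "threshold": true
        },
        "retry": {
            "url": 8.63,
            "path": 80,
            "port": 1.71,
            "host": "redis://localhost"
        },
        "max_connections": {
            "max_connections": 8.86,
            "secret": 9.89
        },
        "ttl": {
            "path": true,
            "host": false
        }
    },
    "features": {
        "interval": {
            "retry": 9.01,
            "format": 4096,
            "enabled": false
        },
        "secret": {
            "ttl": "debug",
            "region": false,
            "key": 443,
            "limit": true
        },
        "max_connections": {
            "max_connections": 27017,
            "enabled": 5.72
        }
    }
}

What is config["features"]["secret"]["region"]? False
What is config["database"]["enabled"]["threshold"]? True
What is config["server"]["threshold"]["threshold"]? "us-east-1"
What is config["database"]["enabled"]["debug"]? "debug"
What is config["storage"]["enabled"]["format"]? True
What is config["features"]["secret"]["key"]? 443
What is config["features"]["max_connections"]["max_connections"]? 27017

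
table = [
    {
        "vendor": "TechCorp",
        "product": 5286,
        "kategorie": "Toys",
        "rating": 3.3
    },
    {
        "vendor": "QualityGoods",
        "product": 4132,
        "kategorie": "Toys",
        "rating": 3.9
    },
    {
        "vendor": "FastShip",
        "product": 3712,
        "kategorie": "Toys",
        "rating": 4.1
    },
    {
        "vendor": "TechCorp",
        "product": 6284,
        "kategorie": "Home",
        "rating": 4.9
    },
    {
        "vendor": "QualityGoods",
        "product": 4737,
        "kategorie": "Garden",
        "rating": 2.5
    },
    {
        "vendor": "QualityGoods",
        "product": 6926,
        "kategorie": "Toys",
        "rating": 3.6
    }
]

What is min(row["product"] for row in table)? 3712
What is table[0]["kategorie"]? "Toys"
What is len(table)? 6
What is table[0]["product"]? 5286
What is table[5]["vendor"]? "QualityGoods"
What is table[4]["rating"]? 2.5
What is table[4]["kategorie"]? "Garden"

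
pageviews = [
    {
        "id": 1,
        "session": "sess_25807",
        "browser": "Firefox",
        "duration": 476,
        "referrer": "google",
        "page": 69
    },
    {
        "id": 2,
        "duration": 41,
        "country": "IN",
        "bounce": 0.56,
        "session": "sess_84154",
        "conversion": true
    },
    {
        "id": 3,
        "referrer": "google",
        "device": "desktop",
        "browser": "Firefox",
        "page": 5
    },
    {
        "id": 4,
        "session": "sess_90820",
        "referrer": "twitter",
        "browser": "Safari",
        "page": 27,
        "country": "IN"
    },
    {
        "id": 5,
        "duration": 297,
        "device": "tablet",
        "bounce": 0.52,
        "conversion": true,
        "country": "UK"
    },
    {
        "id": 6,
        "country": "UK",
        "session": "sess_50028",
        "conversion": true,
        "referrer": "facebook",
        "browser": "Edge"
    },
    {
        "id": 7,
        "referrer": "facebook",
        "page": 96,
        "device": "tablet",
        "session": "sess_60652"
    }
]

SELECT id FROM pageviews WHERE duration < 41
[]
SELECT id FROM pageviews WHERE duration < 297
[2]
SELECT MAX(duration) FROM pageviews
476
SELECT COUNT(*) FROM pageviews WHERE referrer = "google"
2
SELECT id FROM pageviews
[1, 2, 3, 4, 5, 6, 7]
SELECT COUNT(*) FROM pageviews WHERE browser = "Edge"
1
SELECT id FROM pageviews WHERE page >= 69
[1, 7]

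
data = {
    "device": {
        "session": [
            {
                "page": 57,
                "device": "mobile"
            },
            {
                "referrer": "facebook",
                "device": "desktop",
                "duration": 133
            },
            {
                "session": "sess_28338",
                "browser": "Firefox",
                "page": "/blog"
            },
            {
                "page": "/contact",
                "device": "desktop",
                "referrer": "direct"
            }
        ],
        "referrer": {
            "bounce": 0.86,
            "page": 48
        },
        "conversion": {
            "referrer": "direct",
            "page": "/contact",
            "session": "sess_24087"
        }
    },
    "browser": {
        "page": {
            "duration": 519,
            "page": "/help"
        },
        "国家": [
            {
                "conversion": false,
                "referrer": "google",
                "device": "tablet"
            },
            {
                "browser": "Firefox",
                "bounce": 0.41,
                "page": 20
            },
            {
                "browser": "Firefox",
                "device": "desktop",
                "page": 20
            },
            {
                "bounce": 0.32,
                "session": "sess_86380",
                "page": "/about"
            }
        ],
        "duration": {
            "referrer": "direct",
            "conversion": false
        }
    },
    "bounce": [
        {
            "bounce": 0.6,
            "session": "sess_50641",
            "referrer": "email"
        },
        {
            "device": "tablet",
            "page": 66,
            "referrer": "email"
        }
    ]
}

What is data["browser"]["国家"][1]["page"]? 20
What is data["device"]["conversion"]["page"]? "/contact"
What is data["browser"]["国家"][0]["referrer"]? "google"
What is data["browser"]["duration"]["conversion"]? False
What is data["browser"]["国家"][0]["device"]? "tablet"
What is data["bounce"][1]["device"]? "tablet"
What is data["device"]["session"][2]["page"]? "/blog"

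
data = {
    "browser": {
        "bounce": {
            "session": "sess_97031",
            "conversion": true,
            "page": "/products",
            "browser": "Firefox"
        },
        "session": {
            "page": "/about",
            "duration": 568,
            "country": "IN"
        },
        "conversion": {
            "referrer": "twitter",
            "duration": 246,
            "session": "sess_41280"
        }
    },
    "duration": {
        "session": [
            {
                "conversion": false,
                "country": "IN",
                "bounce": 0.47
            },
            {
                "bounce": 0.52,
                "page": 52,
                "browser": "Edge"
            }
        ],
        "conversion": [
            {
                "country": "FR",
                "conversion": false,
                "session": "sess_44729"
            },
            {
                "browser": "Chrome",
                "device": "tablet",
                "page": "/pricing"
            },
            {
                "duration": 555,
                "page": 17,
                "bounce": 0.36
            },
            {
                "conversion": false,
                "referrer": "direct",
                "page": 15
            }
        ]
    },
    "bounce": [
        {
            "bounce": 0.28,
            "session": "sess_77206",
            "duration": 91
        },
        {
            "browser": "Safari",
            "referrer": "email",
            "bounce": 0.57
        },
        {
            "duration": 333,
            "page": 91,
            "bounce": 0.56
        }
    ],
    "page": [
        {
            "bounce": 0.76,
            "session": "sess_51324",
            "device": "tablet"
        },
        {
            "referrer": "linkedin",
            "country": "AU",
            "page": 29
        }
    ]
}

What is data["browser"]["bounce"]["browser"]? "Firefox"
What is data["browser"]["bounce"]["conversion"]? True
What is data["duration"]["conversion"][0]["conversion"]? False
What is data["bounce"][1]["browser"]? "Safari"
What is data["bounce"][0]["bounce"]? 0.28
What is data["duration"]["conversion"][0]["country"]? "FR"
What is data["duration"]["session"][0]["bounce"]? 0.47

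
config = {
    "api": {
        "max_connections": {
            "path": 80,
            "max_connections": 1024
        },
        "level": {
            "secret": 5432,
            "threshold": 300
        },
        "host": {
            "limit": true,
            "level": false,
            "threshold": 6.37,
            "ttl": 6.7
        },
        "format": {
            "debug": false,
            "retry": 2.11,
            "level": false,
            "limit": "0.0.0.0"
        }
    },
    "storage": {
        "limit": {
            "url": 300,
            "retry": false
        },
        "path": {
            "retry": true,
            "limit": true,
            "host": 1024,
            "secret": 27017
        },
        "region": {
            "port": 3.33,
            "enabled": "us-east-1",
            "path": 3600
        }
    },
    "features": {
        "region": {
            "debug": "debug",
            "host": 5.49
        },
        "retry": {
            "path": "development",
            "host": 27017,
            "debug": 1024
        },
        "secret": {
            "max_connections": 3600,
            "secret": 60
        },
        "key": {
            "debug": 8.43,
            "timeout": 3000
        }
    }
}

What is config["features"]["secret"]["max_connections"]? 3600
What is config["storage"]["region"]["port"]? 3.33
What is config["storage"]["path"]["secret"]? 27017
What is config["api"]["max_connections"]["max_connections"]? 1024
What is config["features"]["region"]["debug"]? "debug"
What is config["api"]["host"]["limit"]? True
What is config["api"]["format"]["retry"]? 2.11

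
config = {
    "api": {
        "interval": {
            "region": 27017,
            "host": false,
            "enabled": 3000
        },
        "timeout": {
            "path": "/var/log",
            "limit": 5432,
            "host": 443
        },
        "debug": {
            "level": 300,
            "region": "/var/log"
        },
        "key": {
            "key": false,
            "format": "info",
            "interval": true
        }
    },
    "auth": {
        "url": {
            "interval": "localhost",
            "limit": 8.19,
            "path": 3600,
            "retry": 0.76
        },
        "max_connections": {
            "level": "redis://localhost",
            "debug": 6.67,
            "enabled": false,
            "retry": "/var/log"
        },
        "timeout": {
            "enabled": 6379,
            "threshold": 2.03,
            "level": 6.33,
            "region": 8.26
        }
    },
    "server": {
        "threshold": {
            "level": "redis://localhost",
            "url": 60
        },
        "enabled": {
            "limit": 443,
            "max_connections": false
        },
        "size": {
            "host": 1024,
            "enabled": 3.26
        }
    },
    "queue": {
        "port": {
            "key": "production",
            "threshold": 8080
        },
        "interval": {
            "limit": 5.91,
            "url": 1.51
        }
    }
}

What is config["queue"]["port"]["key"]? "production"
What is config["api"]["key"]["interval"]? True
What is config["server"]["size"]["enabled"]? 3.26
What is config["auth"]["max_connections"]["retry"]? "/var/log"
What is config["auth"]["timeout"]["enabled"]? 6379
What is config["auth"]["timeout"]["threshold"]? 2.03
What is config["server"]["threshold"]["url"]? 60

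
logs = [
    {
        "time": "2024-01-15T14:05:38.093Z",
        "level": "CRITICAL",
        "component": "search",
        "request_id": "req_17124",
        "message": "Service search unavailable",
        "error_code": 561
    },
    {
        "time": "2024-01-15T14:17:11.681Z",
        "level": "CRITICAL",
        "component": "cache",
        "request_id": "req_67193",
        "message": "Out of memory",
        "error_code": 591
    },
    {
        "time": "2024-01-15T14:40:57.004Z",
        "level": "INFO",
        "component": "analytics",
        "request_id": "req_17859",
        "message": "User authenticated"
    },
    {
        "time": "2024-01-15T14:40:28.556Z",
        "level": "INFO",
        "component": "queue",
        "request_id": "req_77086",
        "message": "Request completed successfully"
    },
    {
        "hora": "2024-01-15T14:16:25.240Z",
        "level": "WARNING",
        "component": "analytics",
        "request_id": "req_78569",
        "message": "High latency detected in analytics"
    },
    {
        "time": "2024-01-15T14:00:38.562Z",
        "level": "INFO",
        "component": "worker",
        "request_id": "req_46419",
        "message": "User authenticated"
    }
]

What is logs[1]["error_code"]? 591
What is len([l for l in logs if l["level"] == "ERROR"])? 0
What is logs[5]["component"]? "worker"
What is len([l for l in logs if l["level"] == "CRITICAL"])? 2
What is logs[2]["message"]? "User authenticated"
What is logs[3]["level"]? "INFO"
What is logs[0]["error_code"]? 561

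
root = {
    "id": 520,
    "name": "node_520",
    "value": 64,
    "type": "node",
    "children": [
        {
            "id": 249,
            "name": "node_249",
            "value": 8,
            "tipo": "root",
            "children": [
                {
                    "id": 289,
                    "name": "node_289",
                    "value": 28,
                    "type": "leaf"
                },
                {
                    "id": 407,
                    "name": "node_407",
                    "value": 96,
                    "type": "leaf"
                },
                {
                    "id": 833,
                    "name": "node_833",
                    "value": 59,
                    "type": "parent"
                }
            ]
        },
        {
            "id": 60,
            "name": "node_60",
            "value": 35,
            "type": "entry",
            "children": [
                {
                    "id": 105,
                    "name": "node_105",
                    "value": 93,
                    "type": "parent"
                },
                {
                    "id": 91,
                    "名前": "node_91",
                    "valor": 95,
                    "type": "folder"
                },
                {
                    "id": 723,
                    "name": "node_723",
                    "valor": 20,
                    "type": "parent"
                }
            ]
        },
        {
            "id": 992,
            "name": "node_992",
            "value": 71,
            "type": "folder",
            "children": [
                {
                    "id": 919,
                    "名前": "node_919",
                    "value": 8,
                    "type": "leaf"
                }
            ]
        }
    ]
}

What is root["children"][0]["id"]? 249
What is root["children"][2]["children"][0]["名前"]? "node_919"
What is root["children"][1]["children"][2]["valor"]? 20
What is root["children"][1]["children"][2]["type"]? "parent"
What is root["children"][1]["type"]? "entry"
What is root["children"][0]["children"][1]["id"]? 407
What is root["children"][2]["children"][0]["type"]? "leaf"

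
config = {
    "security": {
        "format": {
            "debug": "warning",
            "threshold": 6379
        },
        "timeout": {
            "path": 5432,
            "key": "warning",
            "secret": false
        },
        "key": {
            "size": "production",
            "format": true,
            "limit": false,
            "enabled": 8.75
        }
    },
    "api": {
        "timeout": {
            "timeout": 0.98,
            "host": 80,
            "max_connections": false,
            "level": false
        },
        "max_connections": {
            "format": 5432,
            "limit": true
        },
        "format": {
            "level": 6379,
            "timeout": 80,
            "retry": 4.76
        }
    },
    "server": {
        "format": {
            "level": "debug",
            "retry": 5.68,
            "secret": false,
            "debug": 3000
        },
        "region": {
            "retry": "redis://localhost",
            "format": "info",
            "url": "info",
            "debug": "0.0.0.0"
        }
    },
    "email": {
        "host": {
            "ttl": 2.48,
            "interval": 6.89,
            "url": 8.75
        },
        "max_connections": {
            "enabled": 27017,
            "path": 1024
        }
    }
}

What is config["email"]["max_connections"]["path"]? 1024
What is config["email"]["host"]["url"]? 8.75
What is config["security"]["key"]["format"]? True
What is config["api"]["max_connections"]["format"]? 5432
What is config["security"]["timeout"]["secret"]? False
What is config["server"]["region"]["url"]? "info"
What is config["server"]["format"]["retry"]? 5.68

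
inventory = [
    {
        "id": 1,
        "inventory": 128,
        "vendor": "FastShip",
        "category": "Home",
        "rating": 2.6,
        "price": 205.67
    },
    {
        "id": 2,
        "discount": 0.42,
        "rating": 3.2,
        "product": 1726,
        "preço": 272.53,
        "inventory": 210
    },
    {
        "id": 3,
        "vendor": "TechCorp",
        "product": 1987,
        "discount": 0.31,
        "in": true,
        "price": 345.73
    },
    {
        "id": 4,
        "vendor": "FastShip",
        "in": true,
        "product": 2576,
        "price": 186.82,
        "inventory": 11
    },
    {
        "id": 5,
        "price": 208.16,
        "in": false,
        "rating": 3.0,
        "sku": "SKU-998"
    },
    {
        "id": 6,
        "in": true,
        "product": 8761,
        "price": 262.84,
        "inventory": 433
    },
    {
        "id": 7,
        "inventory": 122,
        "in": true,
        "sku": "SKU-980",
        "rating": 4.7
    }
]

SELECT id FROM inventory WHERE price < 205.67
[4]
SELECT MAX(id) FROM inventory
7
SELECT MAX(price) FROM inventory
345.73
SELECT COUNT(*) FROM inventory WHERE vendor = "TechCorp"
1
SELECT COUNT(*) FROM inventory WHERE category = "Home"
1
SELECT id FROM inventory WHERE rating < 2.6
[]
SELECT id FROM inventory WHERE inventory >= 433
[6]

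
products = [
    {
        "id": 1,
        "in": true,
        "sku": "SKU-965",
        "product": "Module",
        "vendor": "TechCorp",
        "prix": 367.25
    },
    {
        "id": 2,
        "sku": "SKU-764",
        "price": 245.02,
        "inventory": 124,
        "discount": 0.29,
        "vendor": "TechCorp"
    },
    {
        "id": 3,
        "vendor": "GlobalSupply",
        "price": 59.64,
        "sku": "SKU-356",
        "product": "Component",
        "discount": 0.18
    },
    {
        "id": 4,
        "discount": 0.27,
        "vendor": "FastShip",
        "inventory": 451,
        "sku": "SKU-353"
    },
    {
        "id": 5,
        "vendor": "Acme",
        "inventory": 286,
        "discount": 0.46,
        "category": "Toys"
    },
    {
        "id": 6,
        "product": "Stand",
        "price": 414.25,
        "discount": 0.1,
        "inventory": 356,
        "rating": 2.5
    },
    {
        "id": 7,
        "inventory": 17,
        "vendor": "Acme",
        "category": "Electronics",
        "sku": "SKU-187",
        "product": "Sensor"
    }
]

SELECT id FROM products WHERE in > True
[]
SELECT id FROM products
[1, 2, 3, 4, 5, 6, 7]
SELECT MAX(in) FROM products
True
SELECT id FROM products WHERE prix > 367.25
[]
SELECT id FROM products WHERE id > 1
[2, 3, 4, 5, 6, 7]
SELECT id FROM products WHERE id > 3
[4, 5, 6, 7]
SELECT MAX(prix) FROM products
367.25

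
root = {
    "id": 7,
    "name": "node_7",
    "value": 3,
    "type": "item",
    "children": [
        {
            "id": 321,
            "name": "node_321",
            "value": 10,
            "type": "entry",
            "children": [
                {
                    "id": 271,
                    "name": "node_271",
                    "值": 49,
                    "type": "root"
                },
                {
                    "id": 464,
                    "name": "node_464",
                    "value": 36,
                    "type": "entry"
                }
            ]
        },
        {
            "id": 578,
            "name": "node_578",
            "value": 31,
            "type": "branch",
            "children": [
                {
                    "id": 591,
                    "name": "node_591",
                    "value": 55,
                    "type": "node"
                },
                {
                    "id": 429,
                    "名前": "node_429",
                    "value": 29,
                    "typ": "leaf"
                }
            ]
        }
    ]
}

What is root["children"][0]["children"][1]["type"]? "entry"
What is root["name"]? "node_7"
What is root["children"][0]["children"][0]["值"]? 49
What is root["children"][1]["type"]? "branch"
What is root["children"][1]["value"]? 31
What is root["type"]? "item"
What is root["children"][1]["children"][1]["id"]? 429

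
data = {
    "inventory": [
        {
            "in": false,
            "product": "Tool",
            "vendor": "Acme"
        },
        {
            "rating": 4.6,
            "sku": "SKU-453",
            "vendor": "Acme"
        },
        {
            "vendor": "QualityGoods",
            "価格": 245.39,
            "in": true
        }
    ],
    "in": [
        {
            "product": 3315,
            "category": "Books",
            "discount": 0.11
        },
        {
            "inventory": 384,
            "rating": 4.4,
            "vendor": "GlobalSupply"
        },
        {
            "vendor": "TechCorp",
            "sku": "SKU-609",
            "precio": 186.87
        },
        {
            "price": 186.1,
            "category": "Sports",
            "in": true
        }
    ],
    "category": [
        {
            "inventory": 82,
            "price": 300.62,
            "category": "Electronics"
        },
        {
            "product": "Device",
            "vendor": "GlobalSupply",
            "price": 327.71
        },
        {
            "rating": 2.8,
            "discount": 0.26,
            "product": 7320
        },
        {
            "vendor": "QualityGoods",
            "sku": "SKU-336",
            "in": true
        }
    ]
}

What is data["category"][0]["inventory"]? 82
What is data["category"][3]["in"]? True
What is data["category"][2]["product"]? 7320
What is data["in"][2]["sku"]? "SKU-609"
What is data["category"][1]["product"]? "Device"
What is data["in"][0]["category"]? "Books"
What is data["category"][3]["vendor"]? "QualityGoods"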